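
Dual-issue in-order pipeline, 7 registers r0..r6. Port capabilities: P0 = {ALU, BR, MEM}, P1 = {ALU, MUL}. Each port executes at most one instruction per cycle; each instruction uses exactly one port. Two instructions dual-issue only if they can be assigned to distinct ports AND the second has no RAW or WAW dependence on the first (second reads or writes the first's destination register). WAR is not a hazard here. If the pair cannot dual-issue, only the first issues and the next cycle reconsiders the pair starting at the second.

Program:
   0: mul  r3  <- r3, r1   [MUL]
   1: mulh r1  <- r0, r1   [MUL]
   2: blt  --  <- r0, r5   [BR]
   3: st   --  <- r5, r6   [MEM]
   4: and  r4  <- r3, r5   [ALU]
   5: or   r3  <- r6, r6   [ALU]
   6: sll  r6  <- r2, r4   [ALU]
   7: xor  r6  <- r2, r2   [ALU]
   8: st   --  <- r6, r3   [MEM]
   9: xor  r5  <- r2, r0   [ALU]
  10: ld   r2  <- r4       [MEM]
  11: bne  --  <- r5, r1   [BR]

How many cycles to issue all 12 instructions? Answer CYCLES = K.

[0] i0  mul  -- no-port MUL/MUL
[1] i1,i2  mulh+blt  -- 2-wide
[2] i3,i4  st+and  -- 2-wide
[3] i5,i6  or+sll  -- 2-wide
[4] i7  xor  -- RAW r6
[5] i8,i9  st+xor  -- 2-wide
[6] i10  ld  -- no-port MEM/BR
[7] i11  bne  -- tail

CYCLES = 8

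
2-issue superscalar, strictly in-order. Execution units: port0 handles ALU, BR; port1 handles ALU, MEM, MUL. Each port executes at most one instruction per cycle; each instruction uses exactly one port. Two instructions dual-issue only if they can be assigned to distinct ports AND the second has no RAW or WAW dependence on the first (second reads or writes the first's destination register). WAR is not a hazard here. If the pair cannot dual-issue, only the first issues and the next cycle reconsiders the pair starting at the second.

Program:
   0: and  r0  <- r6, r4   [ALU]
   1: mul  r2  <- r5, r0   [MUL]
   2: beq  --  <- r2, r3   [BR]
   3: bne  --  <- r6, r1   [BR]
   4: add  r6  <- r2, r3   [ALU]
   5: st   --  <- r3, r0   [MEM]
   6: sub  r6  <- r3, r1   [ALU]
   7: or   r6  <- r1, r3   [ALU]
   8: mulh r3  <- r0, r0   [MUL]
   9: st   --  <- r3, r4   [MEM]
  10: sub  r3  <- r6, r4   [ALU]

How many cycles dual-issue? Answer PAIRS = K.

PAIRS = 4

t=0 i0:and ; RAW r0
t=1 i1:mul ; RAW r2
t=2 i2:beq ; no-port BR/BR
t=3 i3&i4:bne;add ; dual
t=4 i5&i6:st;sub ; dual
t=5 i7&i8:or;mulh ; dual
t=6 i9&i10:st;sub ; dual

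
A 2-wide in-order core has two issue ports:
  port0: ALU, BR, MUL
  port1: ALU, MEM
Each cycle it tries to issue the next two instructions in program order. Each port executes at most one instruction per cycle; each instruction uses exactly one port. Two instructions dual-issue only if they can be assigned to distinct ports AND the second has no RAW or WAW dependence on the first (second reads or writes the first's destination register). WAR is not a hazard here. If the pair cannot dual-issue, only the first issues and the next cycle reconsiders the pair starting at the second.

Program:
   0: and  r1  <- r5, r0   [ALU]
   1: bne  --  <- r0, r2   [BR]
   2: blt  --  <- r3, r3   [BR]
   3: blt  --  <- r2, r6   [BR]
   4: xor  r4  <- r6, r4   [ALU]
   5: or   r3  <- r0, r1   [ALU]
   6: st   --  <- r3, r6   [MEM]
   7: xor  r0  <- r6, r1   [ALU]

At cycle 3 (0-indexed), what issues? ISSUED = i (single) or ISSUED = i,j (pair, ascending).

  cy0 -> i0&i1 (and.ALU bne.BR) 2-wide
  cy1 -> i2 (blt.BR) no-port BR/BR
  cy2 -> i3&i4 (blt.BR xor.ALU) 2-wide
  cy3 -> i5 (or.ALU) RAW r3
  cy4 -> i6&i7 (st.MEM xor.ALU) 2-wide

ISSUED = 5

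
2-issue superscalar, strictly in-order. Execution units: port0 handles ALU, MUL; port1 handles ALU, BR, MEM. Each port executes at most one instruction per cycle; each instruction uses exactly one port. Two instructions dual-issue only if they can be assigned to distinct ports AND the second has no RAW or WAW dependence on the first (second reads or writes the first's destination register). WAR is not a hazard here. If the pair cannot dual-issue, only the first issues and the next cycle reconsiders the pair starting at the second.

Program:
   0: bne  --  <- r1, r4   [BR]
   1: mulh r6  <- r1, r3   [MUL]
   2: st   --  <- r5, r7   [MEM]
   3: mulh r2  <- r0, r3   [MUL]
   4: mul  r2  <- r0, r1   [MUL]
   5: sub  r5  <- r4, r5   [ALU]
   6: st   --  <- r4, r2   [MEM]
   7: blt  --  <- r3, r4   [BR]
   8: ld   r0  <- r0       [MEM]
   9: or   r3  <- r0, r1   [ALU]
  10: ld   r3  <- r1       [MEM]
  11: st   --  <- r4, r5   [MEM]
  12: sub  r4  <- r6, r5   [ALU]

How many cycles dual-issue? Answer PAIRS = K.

  cy0 -> i0/i1 (bne.BR/mulh.MUL) dual
  cy1 -> i2/i3 (st.MEM/mulh.MUL) dual
  cy2 -> i4/i5 (mul.MUL/sub.ALU) dual
  cy3 -> i6 (st.MEM) no-port MEM/BR
  cy4 -> i7 (blt.BR) no-port BR/MEM
  cy5 -> i8 (ld.MEM) RAW r0
  cy6 -> i9 (or.ALU) WAW r3
  cy7 -> i10 (ld.MEM) no-port MEM/MEM
  cy8 -> i11/i12 (st.MEM/sub.ALU) dual

PAIRS = 4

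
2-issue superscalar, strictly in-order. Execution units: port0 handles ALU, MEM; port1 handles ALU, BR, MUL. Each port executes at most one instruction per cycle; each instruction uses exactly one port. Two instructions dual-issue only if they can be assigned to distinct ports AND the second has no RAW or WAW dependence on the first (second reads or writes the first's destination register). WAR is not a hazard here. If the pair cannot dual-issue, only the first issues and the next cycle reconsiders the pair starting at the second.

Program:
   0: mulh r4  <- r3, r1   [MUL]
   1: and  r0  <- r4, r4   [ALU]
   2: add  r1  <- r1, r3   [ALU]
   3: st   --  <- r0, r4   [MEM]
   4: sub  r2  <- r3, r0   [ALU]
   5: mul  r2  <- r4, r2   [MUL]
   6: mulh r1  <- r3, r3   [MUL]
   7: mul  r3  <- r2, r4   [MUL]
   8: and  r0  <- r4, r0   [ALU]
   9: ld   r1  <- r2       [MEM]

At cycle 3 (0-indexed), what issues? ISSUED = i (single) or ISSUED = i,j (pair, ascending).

c0: i0 mulh.MUL  RAW r4
c1: i1/i2 and.ALU+add.ALU  2-wide
c2: i3/i4 st.MEM+sub.ALU  2-wide
c3: i5 mul.MUL  no-port MUL/MUL
c4: i6 mulh.MUL  no-port MUL/MUL
c5: i7/i8 mul.MUL+and.ALU  2-wide
c6: i9 ld.MEM  tail

ISSUED = 5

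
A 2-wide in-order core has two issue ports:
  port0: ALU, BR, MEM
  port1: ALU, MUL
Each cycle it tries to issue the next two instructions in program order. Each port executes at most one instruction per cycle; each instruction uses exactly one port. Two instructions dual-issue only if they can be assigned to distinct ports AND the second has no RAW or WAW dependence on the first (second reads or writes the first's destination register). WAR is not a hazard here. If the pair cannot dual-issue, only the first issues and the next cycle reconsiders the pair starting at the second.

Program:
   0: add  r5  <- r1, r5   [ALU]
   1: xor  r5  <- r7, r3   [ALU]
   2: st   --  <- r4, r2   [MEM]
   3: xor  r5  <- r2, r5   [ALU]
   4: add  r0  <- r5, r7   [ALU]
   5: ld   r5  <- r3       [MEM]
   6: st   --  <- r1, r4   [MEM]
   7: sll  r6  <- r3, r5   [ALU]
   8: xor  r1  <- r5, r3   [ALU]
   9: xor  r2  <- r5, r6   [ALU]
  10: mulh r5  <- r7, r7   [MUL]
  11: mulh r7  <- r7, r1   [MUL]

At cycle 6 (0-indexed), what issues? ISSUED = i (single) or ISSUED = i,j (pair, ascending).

0. add.ALU @i0  | WAW r5
1. xor.ALU st.MEM @i1,i2  | pair
2. xor.ALU @i3  | RAW r5
3. add.ALU ld.MEM @i4,i5  | pair
4. st.MEM sll.ALU @i6,i7  | pair
5. xor.ALU xor.ALU @i8,i9  | pair
6. mulh.MUL @i10  | no-port MUL/MUL
7. mulh.MUL @i11  | tail

ISSUED = 10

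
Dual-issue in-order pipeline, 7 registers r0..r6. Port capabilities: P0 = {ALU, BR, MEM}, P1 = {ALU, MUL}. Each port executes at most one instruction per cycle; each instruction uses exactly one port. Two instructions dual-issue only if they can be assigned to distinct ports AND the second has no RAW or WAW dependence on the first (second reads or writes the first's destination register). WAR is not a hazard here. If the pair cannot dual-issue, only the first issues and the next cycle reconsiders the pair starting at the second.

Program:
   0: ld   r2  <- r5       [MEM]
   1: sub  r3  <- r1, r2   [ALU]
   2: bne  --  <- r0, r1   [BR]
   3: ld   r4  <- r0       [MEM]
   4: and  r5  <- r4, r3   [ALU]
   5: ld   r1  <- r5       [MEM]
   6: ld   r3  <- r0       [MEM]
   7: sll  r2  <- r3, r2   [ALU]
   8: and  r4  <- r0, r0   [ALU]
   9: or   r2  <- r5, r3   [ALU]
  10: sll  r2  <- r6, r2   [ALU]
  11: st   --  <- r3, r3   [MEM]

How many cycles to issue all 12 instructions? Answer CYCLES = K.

  cy0 -> i0 (ld) RAW r2
  cy1 -> i1+i2 (sub/bne) pair
  cy2 -> i3 (ld) RAW r4
  cy3 -> i4 (and) RAW r5
  cy4 -> i5 (ld) no-port MEM/MEM
  cy5 -> i6 (ld) RAW r3
  cy6 -> i7+i8 (sll/and) pair
  cy7 -> i9 (or) RAW+WAW r2
  cy8 -> i10+i11 (sll/st) pair

CYCLES = 9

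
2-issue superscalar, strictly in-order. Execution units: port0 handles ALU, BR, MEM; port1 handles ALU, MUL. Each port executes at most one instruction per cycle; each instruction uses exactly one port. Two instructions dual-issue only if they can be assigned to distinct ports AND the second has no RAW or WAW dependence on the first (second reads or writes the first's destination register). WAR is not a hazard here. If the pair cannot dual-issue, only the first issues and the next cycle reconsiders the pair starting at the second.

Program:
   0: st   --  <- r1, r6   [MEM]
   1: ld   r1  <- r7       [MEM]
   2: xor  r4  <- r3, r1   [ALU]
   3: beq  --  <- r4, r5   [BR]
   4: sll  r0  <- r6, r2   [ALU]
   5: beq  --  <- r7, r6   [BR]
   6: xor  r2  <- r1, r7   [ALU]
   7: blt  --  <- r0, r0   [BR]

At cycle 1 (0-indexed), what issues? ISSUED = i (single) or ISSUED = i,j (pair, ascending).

ISSUED = 1

[0] i0  st.MEM  -- no-port MEM/MEM
[1] i1  ld.MEM  -- RAW r1
[2] i2  xor.ALU  -- RAW r4
[3] i3&i4  beq.BR/sll.ALU  -- dual
[4] i5&i6  beq.BR/xor.ALU  -- dual
[5] i7  blt.BR  -- tail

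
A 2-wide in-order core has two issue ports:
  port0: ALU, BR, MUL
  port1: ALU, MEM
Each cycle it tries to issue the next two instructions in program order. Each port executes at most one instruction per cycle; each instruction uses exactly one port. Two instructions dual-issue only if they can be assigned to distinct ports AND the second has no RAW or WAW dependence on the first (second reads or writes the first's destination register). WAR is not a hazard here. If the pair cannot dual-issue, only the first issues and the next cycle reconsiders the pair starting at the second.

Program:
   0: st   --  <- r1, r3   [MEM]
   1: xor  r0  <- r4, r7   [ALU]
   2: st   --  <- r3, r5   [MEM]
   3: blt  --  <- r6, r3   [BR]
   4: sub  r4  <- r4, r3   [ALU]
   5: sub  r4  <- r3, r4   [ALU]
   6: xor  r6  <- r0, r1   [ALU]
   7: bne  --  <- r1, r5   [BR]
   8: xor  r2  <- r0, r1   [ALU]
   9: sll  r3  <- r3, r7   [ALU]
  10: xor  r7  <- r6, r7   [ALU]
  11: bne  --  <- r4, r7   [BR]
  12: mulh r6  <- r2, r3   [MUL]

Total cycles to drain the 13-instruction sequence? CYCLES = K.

CYCLES = 8

  cy0 -> i0&i1 (st.MEM;xor.ALU) pair
  cy1 -> i2&i3 (st.MEM;blt.BR) pair
  cy2 -> i4 (sub.ALU) RAW+WAW r4
  cy3 -> i5&i6 (sub.ALU;xor.ALU) pair
  cy4 -> i7&i8 (bne.BR;xor.ALU) pair
  cy5 -> i9&i10 (sll.ALU;xor.ALU) pair
  cy6 -> i11 (bne.BR) no-port BR/MUL
  cy7 -> i12 (mulh.MUL) tail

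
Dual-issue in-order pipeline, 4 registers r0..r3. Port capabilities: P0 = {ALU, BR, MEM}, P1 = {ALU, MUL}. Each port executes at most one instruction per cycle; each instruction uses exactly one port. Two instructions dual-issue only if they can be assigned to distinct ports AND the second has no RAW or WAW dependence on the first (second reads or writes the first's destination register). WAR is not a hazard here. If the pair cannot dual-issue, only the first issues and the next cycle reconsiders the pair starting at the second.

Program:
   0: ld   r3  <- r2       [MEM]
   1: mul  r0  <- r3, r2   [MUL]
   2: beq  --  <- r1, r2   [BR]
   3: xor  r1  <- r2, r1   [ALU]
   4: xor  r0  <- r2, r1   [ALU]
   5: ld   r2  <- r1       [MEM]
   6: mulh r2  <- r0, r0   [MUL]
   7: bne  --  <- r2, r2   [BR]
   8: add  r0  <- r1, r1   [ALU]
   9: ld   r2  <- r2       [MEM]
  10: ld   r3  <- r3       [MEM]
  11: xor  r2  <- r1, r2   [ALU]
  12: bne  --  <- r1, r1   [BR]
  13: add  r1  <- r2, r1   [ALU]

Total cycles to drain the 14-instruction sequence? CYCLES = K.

#0 head=0: ld.MEM i0 RAW r3
#1 head=1: mul.MUL+beq.BR i1,i2 2-wide
#2 head=3: xor.ALU i3 RAW r1
#3 head=4: xor.ALU+ld.MEM i4,i5 2-wide
#4 head=6: mulh.MUL i6 RAW r2
#5 head=7: bne.BR+add.ALU i7,i8 2-wide
#6 head=9: ld.MEM i9 no-port MEM/MEM
#7 head=10: ld.MEM+xor.ALU i10,i11 2-wide
#8 head=12: bne.BR+add.ALU i12,i13 2-wide

CYCLES = 9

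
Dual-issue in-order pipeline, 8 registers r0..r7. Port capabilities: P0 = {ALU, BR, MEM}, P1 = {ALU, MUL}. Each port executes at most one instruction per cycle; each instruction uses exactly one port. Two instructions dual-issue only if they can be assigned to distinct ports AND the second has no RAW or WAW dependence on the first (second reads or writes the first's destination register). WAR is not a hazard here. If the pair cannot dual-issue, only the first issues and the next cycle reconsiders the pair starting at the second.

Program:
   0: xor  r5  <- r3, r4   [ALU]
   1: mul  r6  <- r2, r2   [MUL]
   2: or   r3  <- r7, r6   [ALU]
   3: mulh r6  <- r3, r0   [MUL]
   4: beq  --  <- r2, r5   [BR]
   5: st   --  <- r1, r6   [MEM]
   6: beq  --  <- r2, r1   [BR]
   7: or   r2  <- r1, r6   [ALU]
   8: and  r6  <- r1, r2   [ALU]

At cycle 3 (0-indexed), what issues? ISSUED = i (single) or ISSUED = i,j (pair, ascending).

ISSUED = 5

c0: i0+i1 xor.ALU mul.MUL  pair
c1: i2 or.ALU  RAW r3
c2: i3+i4 mulh.MUL beq.BR  pair
c3: i5 st.MEM  no-port MEM/BR
c4: i6+i7 beq.BR or.ALU  pair
c5: i8 and.ALU  tail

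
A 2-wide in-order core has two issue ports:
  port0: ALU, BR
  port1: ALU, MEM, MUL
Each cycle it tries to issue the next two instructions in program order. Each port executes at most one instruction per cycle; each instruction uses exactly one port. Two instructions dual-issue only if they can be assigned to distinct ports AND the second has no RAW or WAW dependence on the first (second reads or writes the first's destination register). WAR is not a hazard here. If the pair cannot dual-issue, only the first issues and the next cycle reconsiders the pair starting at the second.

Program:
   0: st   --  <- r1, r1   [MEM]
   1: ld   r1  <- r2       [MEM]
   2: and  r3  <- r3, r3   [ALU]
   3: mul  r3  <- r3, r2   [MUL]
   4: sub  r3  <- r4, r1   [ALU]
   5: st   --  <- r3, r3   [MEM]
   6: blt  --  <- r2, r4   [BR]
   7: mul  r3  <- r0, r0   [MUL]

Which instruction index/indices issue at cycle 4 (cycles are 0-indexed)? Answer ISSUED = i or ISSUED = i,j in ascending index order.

ISSUED = 5,6

t=0 i0:st.MEM ; no-port MEM/MEM
t=1 i1&i2:ld.MEM+and.ALU ; dual
t=2 i3:mul.MUL ; WAW r3
t=3 i4:sub.ALU ; RAW r3
t=4 i5&i6:st.MEM+blt.BR ; dual
t=5 i7:mul.MUL ; tail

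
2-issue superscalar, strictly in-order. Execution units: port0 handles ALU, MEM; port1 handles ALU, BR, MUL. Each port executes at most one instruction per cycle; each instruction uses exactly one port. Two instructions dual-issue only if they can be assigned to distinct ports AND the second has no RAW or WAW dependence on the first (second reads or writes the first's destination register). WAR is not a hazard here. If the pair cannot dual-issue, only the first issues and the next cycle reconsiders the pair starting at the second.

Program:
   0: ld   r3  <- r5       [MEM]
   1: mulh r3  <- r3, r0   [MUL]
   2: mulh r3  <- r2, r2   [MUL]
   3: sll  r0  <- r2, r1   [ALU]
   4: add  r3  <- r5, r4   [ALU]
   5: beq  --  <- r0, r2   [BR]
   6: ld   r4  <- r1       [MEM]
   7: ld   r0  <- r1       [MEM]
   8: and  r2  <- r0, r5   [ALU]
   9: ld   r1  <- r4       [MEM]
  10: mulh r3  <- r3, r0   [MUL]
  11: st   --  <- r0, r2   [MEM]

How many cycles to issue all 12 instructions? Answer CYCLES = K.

CYCLES = 8

0. ld.MEM @i0  | RAW+WAW r3
1. mulh.MUL @i1  | no-port MUL/MUL
2. mulh.MUL+sll.ALU @i2+i3  | dual
3. add.ALU+beq.BR @i4+i5  | dual
4. ld.MEM @i6  | no-port MEM/MEM
5. ld.MEM @i7  | RAW r0
6. and.ALU+ld.MEM @i8+i9  | dual
7. mulh.MUL+st.MEM @i10+i11  | dual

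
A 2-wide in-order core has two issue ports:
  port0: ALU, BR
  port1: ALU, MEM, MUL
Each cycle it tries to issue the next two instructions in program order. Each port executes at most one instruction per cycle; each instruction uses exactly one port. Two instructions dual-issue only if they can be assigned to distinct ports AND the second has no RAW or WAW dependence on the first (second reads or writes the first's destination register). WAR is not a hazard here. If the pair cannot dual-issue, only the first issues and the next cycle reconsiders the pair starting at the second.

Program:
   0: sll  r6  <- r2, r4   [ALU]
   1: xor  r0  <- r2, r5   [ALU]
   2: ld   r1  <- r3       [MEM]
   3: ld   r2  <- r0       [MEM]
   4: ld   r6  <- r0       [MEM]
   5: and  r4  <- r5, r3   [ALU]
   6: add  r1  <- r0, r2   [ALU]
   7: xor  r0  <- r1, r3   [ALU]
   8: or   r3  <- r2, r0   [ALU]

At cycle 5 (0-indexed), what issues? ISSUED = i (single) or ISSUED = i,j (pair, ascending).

0. sll.ALU+xor.ALU @i0&i1  | pair
1. ld.MEM @i2  | no-port MEM/MEM
2. ld.MEM @i3  | no-port MEM/MEM
3. ld.MEM+and.ALU @i4&i5  | pair
4. add.ALU @i6  | RAW r1
5. xor.ALU @i7  | RAW r0
6. or.ALU @i8  | tail

ISSUED = 7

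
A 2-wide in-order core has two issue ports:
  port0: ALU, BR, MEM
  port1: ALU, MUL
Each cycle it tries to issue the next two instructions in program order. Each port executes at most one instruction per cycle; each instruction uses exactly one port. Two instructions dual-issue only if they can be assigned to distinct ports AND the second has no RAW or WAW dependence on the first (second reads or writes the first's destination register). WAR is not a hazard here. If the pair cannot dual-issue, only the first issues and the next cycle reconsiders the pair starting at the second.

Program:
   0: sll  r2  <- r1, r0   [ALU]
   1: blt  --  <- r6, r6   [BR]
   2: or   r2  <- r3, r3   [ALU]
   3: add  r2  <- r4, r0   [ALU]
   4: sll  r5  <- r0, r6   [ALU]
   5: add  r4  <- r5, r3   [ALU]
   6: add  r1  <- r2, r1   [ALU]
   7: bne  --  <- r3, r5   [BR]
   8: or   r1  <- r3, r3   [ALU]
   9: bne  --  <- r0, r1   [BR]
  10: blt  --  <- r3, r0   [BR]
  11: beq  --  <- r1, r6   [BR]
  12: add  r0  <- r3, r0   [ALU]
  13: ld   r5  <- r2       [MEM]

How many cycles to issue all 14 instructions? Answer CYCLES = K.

CYCLES = 9

c0: i0+i1 sll+blt  dual
c1: i2 or  WAW r2
c2: i3+i4 add+sll  dual
c3: i5+i6 add+add  dual
c4: i7+i8 bne+or  dual
c5: i9 bne  no-port BR/BR
c6: i10 blt  no-port BR/BR
c7: i11+i12 beq+add  dual
c8: i13 ld  tail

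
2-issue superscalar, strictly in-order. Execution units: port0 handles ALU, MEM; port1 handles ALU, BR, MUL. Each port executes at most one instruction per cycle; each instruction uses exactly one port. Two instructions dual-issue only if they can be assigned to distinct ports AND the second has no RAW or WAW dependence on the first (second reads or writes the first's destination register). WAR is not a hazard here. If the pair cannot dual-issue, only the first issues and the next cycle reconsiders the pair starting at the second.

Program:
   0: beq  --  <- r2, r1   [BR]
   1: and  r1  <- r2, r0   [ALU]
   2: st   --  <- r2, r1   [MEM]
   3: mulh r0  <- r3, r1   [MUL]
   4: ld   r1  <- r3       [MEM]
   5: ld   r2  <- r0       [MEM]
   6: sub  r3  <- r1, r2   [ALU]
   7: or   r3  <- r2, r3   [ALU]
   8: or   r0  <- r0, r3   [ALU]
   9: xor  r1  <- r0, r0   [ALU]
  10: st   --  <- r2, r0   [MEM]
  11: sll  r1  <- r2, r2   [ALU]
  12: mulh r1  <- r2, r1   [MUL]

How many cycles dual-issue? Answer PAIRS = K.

  cy0 -> i0/i1 (beq.BR and.ALU) 2-wide
  cy1 -> i2/i3 (st.MEM mulh.MUL) 2-wide
  cy2 -> i4 (ld.MEM) no-port MEM/MEM
  cy3 -> i5 (ld.MEM) RAW r2
  cy4 -> i6 (sub.ALU) RAW+WAW r3
  cy5 -> i7 (or.ALU) RAW r3
  cy6 -> i8 (or.ALU) RAW r0
  cy7 -> i9/i10 (xor.ALU st.MEM) 2-wide
  cy8 -> i11 (sll.ALU) RAW+WAW r1
  cy9 -> i12 (mulh.MUL) tail

PAIRS = 3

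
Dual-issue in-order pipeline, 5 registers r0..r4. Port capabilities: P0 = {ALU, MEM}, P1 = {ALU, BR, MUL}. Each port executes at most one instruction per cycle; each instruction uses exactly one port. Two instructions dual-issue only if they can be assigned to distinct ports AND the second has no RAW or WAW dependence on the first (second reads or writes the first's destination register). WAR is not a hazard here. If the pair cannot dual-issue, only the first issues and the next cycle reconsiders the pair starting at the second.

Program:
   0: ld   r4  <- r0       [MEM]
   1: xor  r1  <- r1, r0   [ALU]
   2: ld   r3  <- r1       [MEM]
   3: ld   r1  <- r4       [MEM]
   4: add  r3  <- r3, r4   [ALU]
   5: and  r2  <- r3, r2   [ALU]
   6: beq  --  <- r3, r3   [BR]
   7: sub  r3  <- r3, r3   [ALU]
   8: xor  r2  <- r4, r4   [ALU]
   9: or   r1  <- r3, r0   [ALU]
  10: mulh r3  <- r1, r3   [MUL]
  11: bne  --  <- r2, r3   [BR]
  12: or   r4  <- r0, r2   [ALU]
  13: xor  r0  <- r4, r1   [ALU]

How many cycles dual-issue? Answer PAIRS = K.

PAIRS = 5

0. ld.MEM+xor.ALU @i0+i1  | 2-wide
1. ld.MEM @i2  | no-port MEM/MEM
2. ld.MEM+add.ALU @i3+i4  | 2-wide
3. and.ALU+beq.BR @i5+i6  | 2-wide
4. sub.ALU+xor.ALU @i7+i8  | 2-wide
5. or.ALU @i9  | RAW r1
6. mulh.MUL @i10  | no-port MUL/BR
7. bne.BR+or.ALU @i11+i12  | 2-wide
8. xor.ALU @i13  | tail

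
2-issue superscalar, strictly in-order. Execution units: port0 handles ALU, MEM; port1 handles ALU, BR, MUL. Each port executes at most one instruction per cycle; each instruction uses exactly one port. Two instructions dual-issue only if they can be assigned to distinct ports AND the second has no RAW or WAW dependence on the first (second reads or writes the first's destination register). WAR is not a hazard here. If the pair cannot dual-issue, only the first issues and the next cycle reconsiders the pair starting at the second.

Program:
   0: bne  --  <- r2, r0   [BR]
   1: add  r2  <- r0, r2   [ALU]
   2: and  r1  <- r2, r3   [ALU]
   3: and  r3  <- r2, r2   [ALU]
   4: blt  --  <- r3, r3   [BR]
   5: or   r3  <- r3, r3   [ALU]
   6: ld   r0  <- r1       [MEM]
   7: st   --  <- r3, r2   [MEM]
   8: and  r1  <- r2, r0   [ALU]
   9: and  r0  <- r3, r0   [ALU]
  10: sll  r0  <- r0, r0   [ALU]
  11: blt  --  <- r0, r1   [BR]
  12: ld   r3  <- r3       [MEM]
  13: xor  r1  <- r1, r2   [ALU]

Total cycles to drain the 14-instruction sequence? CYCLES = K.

CYCLES = 9

c0: i0/i1 bne;add  2-wide
c1: i2/i3 and;and  2-wide
c2: i4/i5 blt;or  2-wide
c3: i6 ld  no-port MEM/MEM
c4: i7/i8 st;and  2-wide
c5: i9 and  RAW+WAW r0
c6: i10 sll  RAW r0
c7: i11/i12 blt;ld  2-wide
c8: i13 xor  tail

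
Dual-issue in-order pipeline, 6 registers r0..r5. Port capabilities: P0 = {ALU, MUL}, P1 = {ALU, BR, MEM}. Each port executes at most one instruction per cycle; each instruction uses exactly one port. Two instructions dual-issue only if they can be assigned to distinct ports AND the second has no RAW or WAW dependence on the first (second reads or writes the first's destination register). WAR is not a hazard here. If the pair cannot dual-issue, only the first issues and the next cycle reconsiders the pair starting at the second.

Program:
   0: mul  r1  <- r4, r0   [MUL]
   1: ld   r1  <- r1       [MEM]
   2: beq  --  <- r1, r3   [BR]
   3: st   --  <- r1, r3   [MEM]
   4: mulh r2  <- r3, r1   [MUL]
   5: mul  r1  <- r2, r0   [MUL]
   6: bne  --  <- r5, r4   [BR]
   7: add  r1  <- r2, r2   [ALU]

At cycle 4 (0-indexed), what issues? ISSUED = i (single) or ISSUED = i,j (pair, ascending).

ISSUED = 5,6

#0 head=0: mul i0 RAW+WAW r1
#1 head=1: ld i1 no-port MEM/BR
#2 head=2: beq i2 no-port BR/MEM
#3 head=3: st;mulh i3&i4 pair
#4 head=5: mul;bne i5&i6 pair
#5 head=7: add i7 tail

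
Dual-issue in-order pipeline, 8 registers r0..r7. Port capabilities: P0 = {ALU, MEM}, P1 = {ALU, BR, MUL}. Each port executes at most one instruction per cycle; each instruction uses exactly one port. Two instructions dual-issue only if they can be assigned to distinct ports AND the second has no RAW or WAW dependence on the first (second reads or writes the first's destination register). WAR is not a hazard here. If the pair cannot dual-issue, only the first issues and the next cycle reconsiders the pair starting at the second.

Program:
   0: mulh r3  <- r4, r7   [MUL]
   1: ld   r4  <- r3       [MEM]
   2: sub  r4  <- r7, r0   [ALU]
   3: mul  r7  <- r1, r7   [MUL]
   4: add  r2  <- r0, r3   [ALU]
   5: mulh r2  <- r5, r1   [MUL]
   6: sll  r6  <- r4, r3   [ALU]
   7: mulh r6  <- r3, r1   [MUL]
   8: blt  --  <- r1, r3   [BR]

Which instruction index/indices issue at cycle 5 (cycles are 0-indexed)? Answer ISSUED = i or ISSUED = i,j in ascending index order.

#0 head=0: mulh i0 RAW r3
#1 head=1: ld i1 WAW r4
#2 head=2: sub+mul i2,i3 2-wide
#3 head=4: add i4 WAW r2
#4 head=5: mulh+sll i5,i6 2-wide
#5 head=7: mulh i7 no-port MUL/BR
#6 head=8: blt i8 tail

ISSUED = 7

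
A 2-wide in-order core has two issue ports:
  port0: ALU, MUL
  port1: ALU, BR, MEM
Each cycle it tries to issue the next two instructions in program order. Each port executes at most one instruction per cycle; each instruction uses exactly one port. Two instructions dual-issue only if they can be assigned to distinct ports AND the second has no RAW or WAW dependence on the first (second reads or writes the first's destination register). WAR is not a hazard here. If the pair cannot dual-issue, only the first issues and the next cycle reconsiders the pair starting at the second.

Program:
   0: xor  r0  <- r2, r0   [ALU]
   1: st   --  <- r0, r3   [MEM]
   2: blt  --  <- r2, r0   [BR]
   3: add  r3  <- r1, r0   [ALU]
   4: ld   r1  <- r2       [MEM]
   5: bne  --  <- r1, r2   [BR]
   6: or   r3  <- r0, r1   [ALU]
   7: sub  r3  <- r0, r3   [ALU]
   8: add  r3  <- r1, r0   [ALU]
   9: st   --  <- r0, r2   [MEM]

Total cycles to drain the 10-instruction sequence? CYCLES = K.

CYCLES = 7

c0: i0 xor.ALU  RAW r0
c1: i1 st.MEM  no-port MEM/BR
c2: i2+i3 blt.BR;add.ALU  2-wide
c3: i4 ld.MEM  no-port MEM/BR
c4: i5+i6 bne.BR;or.ALU  2-wide
c5: i7 sub.ALU  WAW r3
c6: i8+i9 add.ALU;st.MEM  2-wide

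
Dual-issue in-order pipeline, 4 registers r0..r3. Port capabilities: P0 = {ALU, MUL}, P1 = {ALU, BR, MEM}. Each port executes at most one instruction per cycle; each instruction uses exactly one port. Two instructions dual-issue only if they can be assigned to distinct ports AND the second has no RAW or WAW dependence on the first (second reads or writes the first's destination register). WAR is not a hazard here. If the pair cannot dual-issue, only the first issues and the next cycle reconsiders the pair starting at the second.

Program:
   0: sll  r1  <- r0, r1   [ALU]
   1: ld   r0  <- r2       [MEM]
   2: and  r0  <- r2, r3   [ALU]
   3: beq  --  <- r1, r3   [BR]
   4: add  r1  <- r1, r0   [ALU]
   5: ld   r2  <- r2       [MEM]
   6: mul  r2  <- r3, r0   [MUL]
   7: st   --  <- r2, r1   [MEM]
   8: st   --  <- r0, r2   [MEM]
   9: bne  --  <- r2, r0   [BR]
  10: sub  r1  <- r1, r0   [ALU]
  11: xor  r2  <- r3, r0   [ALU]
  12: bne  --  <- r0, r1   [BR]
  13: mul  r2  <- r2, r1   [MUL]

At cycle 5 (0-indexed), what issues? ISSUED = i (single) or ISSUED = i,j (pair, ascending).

  cy0 -> i0,i1 (sll.ALU+ld.MEM) dual
  cy1 -> i2,i3 (and.ALU+beq.BR) dual
  cy2 -> i4,i5 (add.ALU+ld.MEM) dual
  cy3 -> i6 (mul.MUL) RAW r2
  cy4 -> i7 (st.MEM) no-port MEM/MEM
  cy5 -> i8 (st.MEM) no-port MEM/BR
  cy6 -> i9,i10 (bne.BR+sub.ALU) dual
  cy7 -> i11,i12 (xor.ALU+bne.BR) dual
  cy8 -> i13 (mul.MUL) tail

ISSUED = 8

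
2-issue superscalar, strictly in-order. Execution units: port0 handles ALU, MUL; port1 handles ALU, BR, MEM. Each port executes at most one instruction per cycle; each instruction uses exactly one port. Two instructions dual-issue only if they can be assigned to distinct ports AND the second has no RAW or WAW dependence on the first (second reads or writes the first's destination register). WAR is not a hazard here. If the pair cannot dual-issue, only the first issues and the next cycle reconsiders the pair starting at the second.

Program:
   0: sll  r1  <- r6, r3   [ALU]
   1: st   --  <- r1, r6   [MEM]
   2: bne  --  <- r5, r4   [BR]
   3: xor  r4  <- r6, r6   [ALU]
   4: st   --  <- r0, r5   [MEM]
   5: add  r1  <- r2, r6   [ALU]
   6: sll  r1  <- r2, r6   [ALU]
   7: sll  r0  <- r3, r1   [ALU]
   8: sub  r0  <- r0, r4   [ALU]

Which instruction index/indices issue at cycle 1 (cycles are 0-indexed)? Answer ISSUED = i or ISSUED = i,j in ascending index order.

0. sll @i0  | RAW r1
1. st @i1  | no-port MEM/BR
2. bne+xor @i2,i3  | 2-wide
3. st+add @i4,i5  | 2-wide
4. sll @i6  | RAW r1
5. sll @i7  | RAW+WAW r0
6. sub @i8  | tail

ISSUED = 1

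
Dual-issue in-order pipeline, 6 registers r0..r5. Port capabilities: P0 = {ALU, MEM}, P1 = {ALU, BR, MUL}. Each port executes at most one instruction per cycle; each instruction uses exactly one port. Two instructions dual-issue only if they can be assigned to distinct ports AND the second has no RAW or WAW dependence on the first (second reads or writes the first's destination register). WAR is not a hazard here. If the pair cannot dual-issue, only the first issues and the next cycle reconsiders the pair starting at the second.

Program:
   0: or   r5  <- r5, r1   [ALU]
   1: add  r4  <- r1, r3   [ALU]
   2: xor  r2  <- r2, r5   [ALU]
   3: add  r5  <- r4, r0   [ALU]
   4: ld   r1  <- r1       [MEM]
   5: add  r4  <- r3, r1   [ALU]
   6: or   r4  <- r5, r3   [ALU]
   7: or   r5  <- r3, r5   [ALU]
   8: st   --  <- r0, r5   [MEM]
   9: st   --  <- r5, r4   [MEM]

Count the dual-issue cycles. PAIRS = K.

t=0 i0+i1:or;add ; dual
t=1 i2+i3:xor;add ; dual
t=2 i4:ld ; RAW r1
t=3 i5:add ; WAW r4
t=4 i6+i7:or;or ; dual
t=5 i8:st ; no-port MEM/MEM
t=6 i9:st ; tail

PAIRS = 3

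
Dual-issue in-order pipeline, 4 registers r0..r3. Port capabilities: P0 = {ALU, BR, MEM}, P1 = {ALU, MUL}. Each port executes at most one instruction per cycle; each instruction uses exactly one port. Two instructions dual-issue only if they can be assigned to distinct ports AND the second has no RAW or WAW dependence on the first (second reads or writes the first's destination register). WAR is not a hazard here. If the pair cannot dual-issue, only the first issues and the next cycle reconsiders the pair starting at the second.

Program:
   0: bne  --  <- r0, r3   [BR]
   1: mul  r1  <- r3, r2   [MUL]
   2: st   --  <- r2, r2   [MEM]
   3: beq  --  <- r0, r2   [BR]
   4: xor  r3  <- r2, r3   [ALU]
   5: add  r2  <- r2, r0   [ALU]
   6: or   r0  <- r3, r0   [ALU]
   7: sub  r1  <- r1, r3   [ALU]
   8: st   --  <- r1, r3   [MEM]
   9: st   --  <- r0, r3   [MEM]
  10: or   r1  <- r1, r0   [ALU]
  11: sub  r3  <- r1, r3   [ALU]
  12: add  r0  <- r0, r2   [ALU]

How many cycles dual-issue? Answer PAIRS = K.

PAIRS = 5

c0: i0/i1 bne/mul  dual
c1: i2 st  no-port MEM/BR
c2: i3/i4 beq/xor  dual
c3: i5/i6 add/or  dual
c4: i7 sub  RAW r1
c5: i8 st  no-port MEM/MEM
c6: i9/i10 st/or  dual
c7: i11/i12 sub/add  dual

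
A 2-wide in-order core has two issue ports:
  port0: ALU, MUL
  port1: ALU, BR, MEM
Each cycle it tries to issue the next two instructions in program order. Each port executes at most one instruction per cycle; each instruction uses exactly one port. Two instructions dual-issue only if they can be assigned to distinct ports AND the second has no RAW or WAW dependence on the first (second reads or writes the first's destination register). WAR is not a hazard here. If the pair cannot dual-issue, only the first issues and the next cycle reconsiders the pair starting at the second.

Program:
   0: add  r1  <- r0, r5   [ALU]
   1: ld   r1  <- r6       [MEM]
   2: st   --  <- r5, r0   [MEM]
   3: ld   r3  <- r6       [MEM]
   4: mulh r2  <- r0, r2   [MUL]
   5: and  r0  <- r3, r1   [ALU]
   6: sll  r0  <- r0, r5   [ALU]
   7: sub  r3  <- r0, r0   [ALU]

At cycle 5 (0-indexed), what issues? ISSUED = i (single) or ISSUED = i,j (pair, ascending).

ISSUED = 6

0. add.ALU @i0  | WAW r1
1. ld.MEM @i1  | no-port MEM/MEM
2. st.MEM @i2  | no-port MEM/MEM
3. ld.MEM/mulh.MUL @i3/i4  | dual
4. and.ALU @i5  | RAW+WAW r0
5. sll.ALU @i6  | RAW r0
6. sub.ALU @i7  | tail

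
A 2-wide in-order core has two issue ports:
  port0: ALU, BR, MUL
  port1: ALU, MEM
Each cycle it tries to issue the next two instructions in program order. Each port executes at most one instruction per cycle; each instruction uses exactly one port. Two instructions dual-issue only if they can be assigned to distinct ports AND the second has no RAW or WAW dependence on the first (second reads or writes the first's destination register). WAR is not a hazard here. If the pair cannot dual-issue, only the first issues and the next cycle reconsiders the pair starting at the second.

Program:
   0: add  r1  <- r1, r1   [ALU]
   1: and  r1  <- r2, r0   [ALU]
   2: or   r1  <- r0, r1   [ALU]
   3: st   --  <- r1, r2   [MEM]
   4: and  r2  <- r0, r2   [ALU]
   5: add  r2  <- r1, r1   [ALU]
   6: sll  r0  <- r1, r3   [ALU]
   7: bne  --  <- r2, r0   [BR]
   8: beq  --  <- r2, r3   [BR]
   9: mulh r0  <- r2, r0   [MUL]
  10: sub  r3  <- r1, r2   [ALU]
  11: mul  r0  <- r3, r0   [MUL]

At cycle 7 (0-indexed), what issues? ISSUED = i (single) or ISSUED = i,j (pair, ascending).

ISSUED = 9,10

0. add @i0  | WAW r1
1. and @i1  | RAW+WAW r1
2. or @i2  | RAW r1
3. st/and @i3+i4  | dual
4. add/sll @i5+i6  | dual
5. bne @i7  | no-port BR/BR
6. beq @i8  | no-port BR/MUL
7. mulh/sub @i9+i10  | dual
8. mul @i11  | tail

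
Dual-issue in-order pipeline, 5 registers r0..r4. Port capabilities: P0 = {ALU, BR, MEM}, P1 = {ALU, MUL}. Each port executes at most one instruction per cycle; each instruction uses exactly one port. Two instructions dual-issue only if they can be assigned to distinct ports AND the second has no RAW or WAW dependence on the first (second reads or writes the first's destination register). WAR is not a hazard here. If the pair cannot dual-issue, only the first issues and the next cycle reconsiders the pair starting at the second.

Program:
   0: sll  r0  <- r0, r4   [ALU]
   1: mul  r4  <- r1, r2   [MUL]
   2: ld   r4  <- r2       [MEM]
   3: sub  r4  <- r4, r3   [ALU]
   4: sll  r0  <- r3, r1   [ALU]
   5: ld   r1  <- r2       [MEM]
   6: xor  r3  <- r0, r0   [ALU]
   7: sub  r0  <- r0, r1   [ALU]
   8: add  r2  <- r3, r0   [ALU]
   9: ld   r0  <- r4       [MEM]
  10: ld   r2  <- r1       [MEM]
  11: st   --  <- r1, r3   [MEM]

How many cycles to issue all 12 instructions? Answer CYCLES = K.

[0] i0,i1  sll mul  -- pair
[1] i2  ld  -- RAW+WAW r4
[2] i3,i4  sub sll  -- pair
[3] i5,i6  ld xor  -- pair
[4] i7  sub  -- RAW r0
[5] i8,i9  add ld  -- pair
[6] i10  ld  -- no-port MEM/MEM
[7] i11  st  -- tail

CYCLES = 8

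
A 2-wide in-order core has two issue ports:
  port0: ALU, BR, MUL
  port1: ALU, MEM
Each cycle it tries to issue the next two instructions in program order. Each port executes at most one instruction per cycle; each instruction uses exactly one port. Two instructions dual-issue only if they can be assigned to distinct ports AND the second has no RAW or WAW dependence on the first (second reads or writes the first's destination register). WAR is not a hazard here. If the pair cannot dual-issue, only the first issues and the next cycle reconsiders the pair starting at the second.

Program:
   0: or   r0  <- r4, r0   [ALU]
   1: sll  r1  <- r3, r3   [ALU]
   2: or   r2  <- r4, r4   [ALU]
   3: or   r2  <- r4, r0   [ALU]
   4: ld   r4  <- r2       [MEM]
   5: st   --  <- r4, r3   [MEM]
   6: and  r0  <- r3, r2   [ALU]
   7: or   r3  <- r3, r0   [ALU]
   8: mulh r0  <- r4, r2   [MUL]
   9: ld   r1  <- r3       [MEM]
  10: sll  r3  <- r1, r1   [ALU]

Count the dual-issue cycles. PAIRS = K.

[0] i0,i1  or+sll  -- pair
[1] i2  or  -- WAW r2
[2] i3  or  -- RAW r2
[3] i4  ld  -- no-port MEM/MEM
[4] i5,i6  st+and  -- pair
[5] i7,i8  or+mulh  -- pair
[6] i9  ld  -- RAW r1
[7] i10  sll  -- tail

PAIRS = 3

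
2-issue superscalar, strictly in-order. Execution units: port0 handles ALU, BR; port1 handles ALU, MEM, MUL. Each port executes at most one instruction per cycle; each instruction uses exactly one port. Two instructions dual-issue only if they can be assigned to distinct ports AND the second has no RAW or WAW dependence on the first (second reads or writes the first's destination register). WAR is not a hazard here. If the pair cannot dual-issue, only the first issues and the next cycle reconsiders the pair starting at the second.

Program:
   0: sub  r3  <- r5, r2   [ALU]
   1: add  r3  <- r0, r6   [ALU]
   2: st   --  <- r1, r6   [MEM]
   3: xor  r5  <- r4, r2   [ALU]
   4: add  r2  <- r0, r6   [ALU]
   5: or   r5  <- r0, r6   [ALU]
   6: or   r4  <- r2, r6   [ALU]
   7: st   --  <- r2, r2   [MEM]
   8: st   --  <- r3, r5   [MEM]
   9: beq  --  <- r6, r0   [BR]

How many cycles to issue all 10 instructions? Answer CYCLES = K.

CYCLES = 6

0. sub @i0  | WAW r3
1. add st @i1/i2  | pair
2. xor add @i3/i4  | pair
3. or or @i5/i6  | pair
4. st @i7  | no-port MEM/MEM
5. st beq @i8/i9  | pair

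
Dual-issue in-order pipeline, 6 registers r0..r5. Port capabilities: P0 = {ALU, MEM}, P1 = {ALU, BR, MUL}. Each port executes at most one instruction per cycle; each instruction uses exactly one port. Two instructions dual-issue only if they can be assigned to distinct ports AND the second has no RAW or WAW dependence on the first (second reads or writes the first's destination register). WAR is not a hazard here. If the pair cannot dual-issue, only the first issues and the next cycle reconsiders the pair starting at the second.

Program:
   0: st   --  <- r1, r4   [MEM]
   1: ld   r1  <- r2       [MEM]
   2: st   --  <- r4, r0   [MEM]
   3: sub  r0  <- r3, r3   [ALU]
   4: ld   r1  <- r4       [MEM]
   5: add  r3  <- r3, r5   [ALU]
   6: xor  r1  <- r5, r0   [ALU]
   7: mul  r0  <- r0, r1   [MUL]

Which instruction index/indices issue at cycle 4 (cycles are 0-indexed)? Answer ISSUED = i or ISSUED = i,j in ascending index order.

ISSUED = 6

0. st.MEM @i0  | no-port MEM/MEM
1. ld.MEM @i1  | no-port MEM/MEM
2. st.MEM sub.ALU @i2,i3  | pair
3. ld.MEM add.ALU @i4,i5  | pair
4. xor.ALU @i6  | RAW r1
5. mul.MUL @i7  | tail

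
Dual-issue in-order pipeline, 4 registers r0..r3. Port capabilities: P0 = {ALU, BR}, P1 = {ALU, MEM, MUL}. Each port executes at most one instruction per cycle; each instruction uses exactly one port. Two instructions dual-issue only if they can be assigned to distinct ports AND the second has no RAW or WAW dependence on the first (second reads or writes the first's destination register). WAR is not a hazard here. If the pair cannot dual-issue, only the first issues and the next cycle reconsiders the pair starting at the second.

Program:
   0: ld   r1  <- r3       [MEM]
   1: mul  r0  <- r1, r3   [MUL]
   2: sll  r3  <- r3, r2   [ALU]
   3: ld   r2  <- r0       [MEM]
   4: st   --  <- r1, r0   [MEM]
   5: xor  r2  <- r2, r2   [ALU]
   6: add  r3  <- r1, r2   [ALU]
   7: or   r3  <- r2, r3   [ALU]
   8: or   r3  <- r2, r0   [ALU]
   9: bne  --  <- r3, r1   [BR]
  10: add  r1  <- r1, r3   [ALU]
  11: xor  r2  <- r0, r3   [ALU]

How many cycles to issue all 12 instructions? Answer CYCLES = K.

0. ld.MEM @i0  | no-port MEM/MUL
1. mul.MUL/sll.ALU @i1&i2  | pair
2. ld.MEM @i3  | no-port MEM/MEM
3. st.MEM/xor.ALU @i4&i5  | pair
4. add.ALU @i6  | RAW+WAW r3
5. or.ALU @i7  | WAW r3
6. or.ALU @i8  | RAW r3
7. bne.BR/add.ALU @i9&i10  | pair
8. xor.ALU @i11  | tail

CYCLES = 9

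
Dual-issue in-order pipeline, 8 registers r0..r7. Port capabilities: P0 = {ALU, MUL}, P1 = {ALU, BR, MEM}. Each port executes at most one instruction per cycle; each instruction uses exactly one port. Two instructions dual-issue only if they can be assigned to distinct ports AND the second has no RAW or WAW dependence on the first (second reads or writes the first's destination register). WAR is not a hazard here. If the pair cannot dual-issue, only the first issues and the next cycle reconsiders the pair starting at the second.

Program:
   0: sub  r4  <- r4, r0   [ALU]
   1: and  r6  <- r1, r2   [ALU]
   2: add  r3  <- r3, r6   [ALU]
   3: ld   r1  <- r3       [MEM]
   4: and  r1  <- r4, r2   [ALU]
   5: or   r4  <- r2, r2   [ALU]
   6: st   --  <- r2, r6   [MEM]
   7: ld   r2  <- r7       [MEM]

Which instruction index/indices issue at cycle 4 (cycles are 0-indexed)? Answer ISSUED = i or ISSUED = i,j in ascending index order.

ISSUED = 6

0. sub.ALU/and.ALU @i0/i1  | dual
1. add.ALU @i2  | RAW r3
2. ld.MEM @i3  | WAW r1
3. and.ALU/or.ALU @i4/i5  | dual
4. st.MEM @i6  | no-port MEM/MEM
5. ld.MEM @i7  | tail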